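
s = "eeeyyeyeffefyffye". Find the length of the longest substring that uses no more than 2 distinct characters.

8

Extend right; when distinct count exceeds 2, shrink from the left:
add e: window [e] (1 distinct), len 1
add e: window [e, e] (1 distinct), len 2
add e: window [e, e, e] (1 distinct), len 3
add y: window [e, e, e, y] (2 distinct), len 4
add y: window [e, e, e, y, y] (2 distinct), len 5
add e: window [e, e, e, y, y, e] (2 distinct), len 6
add y: window [e, e, e, y, y, e, y] (2 distinct), len 7
add e: window [e, e, e, y, y, e, y, e] (2 distinct), len 8
add f: window [e, f] (2 distinct), len 2
add f: window [e, f, f] (2 distinct), len 3
add e: window [e, f, f, e] (2 distinct), len 4
add f: window [e, f, f, e, f] (2 distinct), len 5
add y: window [f, y] (2 distinct), len 2
add f: window [f, y, f] (2 distinct), len 3
add f: window [f, y, f, f] (2 distinct), len 4
add y: window [f, y, f, f, y] (2 distinct), len 5
add e: window [y, e] (2 distinct), len 2
Longest length with ≤2 distinct: 8.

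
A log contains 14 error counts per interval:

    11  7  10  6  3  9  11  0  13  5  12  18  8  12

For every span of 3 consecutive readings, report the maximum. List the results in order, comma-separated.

Sliding a size-3 window across the 14 values:
(11, 7, 10) → max 11
(7, 10, 6) → max 10
(10, 6, 3) → max 10
(6, 3, 9) → max 9
(3, 9, 11) → max 11
(9, 11, 0) → max 11
(11, 0, 13) → max 13
(0, 13, 5) → max 13
(13, 5, 12) → max 13
(5, 12, 18) → max 18
(12, 18, 8) → max 18
(18, 8, 12) → max 18

11, 10, 10, 9, 11, 11, 13, 13, 13, 18, 18, 18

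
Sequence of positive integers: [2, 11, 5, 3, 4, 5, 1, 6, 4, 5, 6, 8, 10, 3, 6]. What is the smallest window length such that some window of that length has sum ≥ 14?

Extend right; whenever the sum reaches 14, record the length and shrink from the left:
add 2: running sum 2 < 14
add 11: running sum 13 < 14
end 2: [11, 5] sum 16, len 2
end 3: [11, 5, 3] sum 19, len 3
end 4: [11, 5, 3, 4] sum 23, len 4
end 5: [5, 3, 4, 5] sum 17, len 4
end 6: [5, 3, 4, 5, 1] sum 18, len 5
end 7: [4, 5, 1, 6] sum 16, len 4
end 8: [5, 1, 6, 4] sum 16, len 4
end 9: [6, 4, 5] sum 15, len 3
end 10: [4, 5, 6] sum 15, len 3
end 11: [6, 8] sum 14, len 2
end 12: [8, 10] sum 18, len 2
end 13: [8, 10, 3] sum 21, len 3
end 14: [10, 3, 6] sum 19, len 3
Shortest qualifying length: 2.

2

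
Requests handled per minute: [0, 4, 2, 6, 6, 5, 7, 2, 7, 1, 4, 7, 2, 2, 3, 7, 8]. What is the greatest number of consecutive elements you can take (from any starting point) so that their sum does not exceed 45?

[0] sum 0 len 1
[0, 4] sum 4 len 2
[0, 4, 2] sum 6 len 3
[0, 4, 2, 6] sum 12 len 4
[0, 4, 2, 6, 6] sum 18 len 5
[0, 4, 2, 6, 6, 5] sum 23 len 6
[0, 4, 2, 6, 6, 5, 7] sum 30 len 7
[0, 4, 2, 6, 6, 5, 7, 2] sum 32 len 8
[0, 4, 2, 6, 6, 5, 7, 2, 7] sum 39 len 9
[0, 4, 2, 6, 6, 5, 7, 2, 7, 1] sum 40 len 10
[0, 4, 2, 6, 6, 5, 7, 2, 7, 1, 4] sum 44 len 11
[6, 6, 5, 7, 2, 7, 1, 4, 7] sum 45 len 9
[6, 5, 7, 2, 7, 1, 4, 7, 2] sum 41 len 9
[6, 5, 7, 2, 7, 1, 4, 7, 2, 2] sum 43 len 10
[5, 7, 2, 7, 1, 4, 7, 2, 2, 3] sum 40 len 10
[7, 2, 7, 1, 4, 7, 2, 2, 3, 7] sum 42 len 10
[2, 7, 1, 4, 7, 2, 2, 3, 7, 8] sum 43 len 10
Longest length seen: 11.

11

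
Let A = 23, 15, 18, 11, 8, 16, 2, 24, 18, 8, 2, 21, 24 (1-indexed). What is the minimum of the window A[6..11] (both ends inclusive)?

2

Elements at indices 6..11: 16, 2, 24, 18, 8, 2
min(16, 2, 24, 18, 8, 2) = 2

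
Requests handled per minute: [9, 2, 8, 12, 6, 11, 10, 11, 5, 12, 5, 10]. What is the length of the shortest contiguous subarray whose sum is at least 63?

7

Extend right; whenever the sum reaches 63, record the length and shrink from the left:
add 9: running sum 9 < 63
add 2: running sum 11 < 63
add 8: running sum 19 < 63
add 12: running sum 31 < 63
add 6: running sum 37 < 63
add 11: running sum 48 < 63
add 10: running sum 58 < 63
end 7: [9, 2, 8, 12, 6, 11, 10, 11] sum 69, len 8
end 8: [8, 12, 6, 11, 10, 11, 5] sum 63, len 7
end 9: [12, 6, 11, 10, 11, 5, 12] sum 67, len 7
end 10: [12, 6, 11, 10, 11, 5, 12, 5] sum 72, len 8
end 11: [11, 10, 11, 5, 12, 5, 10] sum 64, len 7
Shortest qualifying length: 7.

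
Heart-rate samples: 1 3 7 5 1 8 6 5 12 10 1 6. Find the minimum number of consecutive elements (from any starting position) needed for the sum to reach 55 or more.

9

Extend right; whenever the sum reaches 55, record the length and shrink from the left:
add 1: running sum 1 < 55
add 3: running sum 4 < 55
add 7: running sum 11 < 55
add 5: running sum 16 < 55
add 1: running sum 17 < 55
add 8: running sum 25 < 55
add 6: running sum 31 < 55
add 5: running sum 36 < 55
add 12: running sum 48 < 55
end 9: [3, 7, 5, 1, 8, 6, 5, 12, 10] sum 57, len 9
end 10: [7, 5, 1, 8, 6, 5, 12, 10, 1] sum 55, len 9
end 11: [7, 5, 1, 8, 6, 5, 12, 10, 1, 6] sum 61, len 10
Shortest qualifying length: 9.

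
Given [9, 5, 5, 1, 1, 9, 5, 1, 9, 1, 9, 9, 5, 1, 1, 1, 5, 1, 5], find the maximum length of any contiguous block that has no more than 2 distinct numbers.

7

add 9: window [9] (1 distinct), len 1
add 5: window [9, 5] (2 distinct), len 2
add 5: window [9, 5, 5] (2 distinct), len 3
add 1: window [5, 5, 1] (2 distinct), len 3
add 1: window [5, 5, 1, 1] (2 distinct), len 4
add 9: window [1, 1, 9] (2 distinct), len 3
add 5: window [9, 5] (2 distinct), len 2
add 1: window [5, 1] (2 distinct), len 2
add 9: window [1, 9] (2 distinct), len 2
add 1: window [1, 9, 1] (2 distinct), len 3
add 9: window [1, 9, 1, 9] (2 distinct), len 4
add 9: window [1, 9, 1, 9, 9] (2 distinct), len 5
add 5: window [9, 9, 5] (2 distinct), len 3
add 1: window [5, 1] (2 distinct), len 2
add 1: window [5, 1, 1] (2 distinct), len 3
add 1: window [5, 1, 1, 1] (2 distinct), len 4
add 5: window [5, 1, 1, 1, 5] (2 distinct), len 5
add 1: window [5, 1, 1, 1, 5, 1] (2 distinct), len 6
add 5: window [5, 1, 1, 1, 5, 1, 5] (2 distinct), len 7
Longest length with ≤2 distinct: 7.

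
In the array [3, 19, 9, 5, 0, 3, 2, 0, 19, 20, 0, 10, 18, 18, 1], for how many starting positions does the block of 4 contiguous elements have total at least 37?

[3, 19, 9, 5] → sum 36
[19, 9, 5, 0] → sum 33
[9, 5, 0, 3] → sum 17
[5, 0, 3, 2] → sum 10
[0, 3, 2, 0] → sum 5
[3, 2, 0, 19] → sum 24
[2, 0, 19, 20] → sum 41  ≥ 37 ✓
[0, 19, 20, 0] → sum 39  ≥ 37 ✓
[19, 20, 0, 10] → sum 49  ≥ 37 ✓
[20, 0, 10, 18] → sum 48  ≥ 37 ✓
[0, 10, 18, 18] → sum 46  ≥ 37 ✓
[10, 18, 18, 1] → sum 47  ≥ 37 ✓
6 windows satisfy the condition.

6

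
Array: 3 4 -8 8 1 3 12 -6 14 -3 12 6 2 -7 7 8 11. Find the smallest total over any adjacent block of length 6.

10

Each size-6 window and its sum:
[3, 4, -8, 8, 1, 3] → sum 11
[4, -8, 8, 1, 3, 12] → sum 20
[-8, 8, 1, 3, 12, -6] → sum 10
[8, 1, 3, 12, -6, 14] → sum 32
[1, 3, 12, -6, 14, -3] → sum 21
[3, 12, -6, 14, -3, 12] → sum 32
[12, -6, 14, -3, 12, 6] → sum 35
[-6, 14, -3, 12, 6, 2] → sum 25
[14, -3, 12, 6, 2, -7] → sum 24
[-3, 12, 6, 2, -7, 7] → sum 17
[12, 6, 2, -7, 7, 8] → sum 28
[6, 2, -7, 7, 8, 11] → sum 27
Smallest of these is 10.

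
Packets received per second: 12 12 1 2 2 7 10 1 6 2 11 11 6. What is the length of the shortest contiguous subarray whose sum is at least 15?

add 12: running sum 12 < 15
end 1: [12, 12] sum 24, len 2
end 2: [12, 12, 1] sum 25, len 3
end 3: [12, 1, 2] sum 15, len 3
end 4: [12, 1, 2, 2] sum 17, len 4
end 5: [12, 1, 2, 2, 7] sum 24, len 5
end 6: [7, 10] sum 17, len 2
end 7: [7, 10, 1] sum 18, len 3
end 8: [10, 1, 6] sum 17, len 3
end 9: [10, 1, 6, 2] sum 19, len 4
end 10: [6, 2, 11] sum 19, len 3
end 11: [11, 11] sum 22, len 2
end 12: [11, 6] sum 17, len 2
Shortest qualifying length: 2.

2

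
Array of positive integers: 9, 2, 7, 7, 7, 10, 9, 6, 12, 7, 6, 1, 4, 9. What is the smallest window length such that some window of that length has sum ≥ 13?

2

add 9: running sum 9 < 13
add 2: running sum 11 < 13
end 2: [9, 2, 7] sum 18, len 3
end 3: [7, 7] sum 14, len 2
end 4: [7, 7] sum 14, len 2
end 5: [7, 10] sum 17, len 2
end 6: [10, 9] sum 19, len 2
end 7: [9, 6] sum 15, len 2
end 8: [6, 12] sum 18, len 2
end 9: [12, 7] sum 19, len 2
end 10: [7, 6] sum 13, len 2
end 11: [7, 6, 1] sum 14, len 3
end 12: [7, 6, 1, 4] sum 18, len 4
end 13: [4, 9] sum 13, len 2
Shortest qualifying length: 2.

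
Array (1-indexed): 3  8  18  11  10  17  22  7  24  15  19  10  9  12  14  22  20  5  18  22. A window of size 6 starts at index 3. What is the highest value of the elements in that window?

22

Elements at indices 3..8: 18, 11, 10, 17, 22, 7
max(18, 11, 10, 17, 22, 7) = 22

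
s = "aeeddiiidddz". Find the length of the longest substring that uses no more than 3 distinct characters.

Extend right; when distinct count exceeds 3, shrink from the left:
add a: window [a] (1 distinct), len 1
add e: window [a, e] (2 distinct), len 2
add e: window [a, e, e] (2 distinct), len 3
add d: window [a, e, e, d] (3 distinct), len 4
add d: window [a, e, e, d, d] (3 distinct), len 5
add i: window [e, e, d, d, i] (3 distinct), len 5
add i: window [e, e, d, d, i, i] (3 distinct), len 6
add i: window [e, e, d, d, i, i, i] (3 distinct), len 7
add d: window [e, e, d, d, i, i, i, d] (3 distinct), len 8
add d: window [e, e, d, d, i, i, i, d, d] (3 distinct), len 9
add d: window [e, e, d, d, i, i, i, d, d, d] (3 distinct), len 10
add z: window [d, d, i, i, i, d, d, d, z] (3 distinct), len 9
Longest length with ≤3 distinct: 10.

10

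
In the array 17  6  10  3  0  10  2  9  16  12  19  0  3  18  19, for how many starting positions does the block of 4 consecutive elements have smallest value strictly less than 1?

8

17 6 10 3 → min 3
6 10 3 0 → min 0  < 1 ✓
10 3 0 10 → min 0  < 1 ✓
3 0 10 2 → min 0  < 1 ✓
0 10 2 9 → min 0  < 1 ✓
10 2 9 16 → min 2
2 9 16 12 → min 2
9 16 12 19 → min 9
16 12 19 0 → min 0  < 1 ✓
12 19 0 3 → min 0  < 1 ✓
19 0 3 18 → min 0  < 1 ✓
0 3 18 19 → min 0  < 1 ✓
8 windows satisfy the condition.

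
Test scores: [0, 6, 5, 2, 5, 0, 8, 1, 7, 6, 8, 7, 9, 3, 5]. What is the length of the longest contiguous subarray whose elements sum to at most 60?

add 0: [0] sum 0, len 1
add 6: [0, 6] sum 6, len 2
add 5: [0, 6, 5] sum 11, len 3
add 2: [0, 6, 5, 2] sum 13, len 4
add 5: [0, 6, 5, 2, 5] sum 18, len 5
add 0: [0, 6, 5, 2, 5, 0] sum 18, len 6
add 8: [0, 6, 5, 2, 5, 0, 8] sum 26, len 7
add 1: [0, 6, 5, 2, 5, 0, 8, 1] sum 27, len 8
add 7: [0, 6, 5, 2, 5, 0, 8, 1, 7] sum 34, len 9
add 6: [0, 6, 5, 2, 5, 0, 8, 1, 7, 6] sum 40, len 10
add 8: [0, 6, 5, 2, 5, 0, 8, 1, 7, 6, 8] sum 48, len 11
add 7: [0, 6, 5, 2, 5, 0, 8, 1, 7, 6, 8, 7] sum 55, len 12
add 9: [5, 2, 5, 0, 8, 1, 7, 6, 8, 7, 9] sum 58, len 11
add 3: [2, 5, 0, 8, 1, 7, 6, 8, 7, 9, 3] sum 56, len 11
add 5: [5, 0, 8, 1, 7, 6, 8, 7, 9, 3, 5] sum 59, len 11
Longest length seen: 12.

12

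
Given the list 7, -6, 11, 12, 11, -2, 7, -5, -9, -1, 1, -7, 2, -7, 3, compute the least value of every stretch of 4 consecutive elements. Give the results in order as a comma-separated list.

(7, -6, 11, 12) → min -6
(-6, 11, 12, 11) → min -6
(11, 12, 11, -2) → min -2
(12, 11, -2, 7) → min -2
(11, -2, 7, -5) → min -5
(-2, 7, -5, -9) → min -9
(7, -5, -9, -1) → min -9
(-5, -9, -1, 1) → min -9
(-9, -1, 1, -7) → min -9
(-1, 1, -7, 2) → min -7
(1, -7, 2, -7) → min -7
(-7, 2, -7, 3) → min -7

-6, -6, -2, -2, -5, -9, -9, -9, -9, -7, -7, -7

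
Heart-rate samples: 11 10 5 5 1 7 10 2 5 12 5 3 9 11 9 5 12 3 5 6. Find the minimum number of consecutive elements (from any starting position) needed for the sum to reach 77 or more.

11

add 11: running sum 11 < 77
add 10: running sum 21 < 77
add 5: running sum 26 < 77
add 5: running sum 31 < 77
add 1: running sum 32 < 77
add 7: running sum 39 < 77
add 10: running sum 49 < 77
add 2: running sum 51 < 77
add 5: running sum 56 < 77
add 12: running sum 68 < 77
add 5: running sum 73 < 77
add 3: running sum 76 < 77
end 12: [11, 10, 5, 5, 1, 7, 10, 2, 5, 12, 5, 3, 9] sum 85, len 13
end 13: [10, 5, 5, 1, 7, 10, 2, 5, 12, 5, 3, 9, 11] sum 85, len 13
end 14: [5, 1, 7, 10, 2, 5, 12, 5, 3, 9, 11, 9] sum 79, len 12
end 15: [7, 10, 2, 5, 12, 5, 3, 9, 11, 9, 5] sum 78, len 11
end 16: [10, 2, 5, 12, 5, 3, 9, 11, 9, 5, 12] sum 83, len 11
end 17: [10, 2, 5, 12, 5, 3, 9, 11, 9, 5, 12, 3] sum 86, len 12
end 18: [5, 12, 5, 3, 9, 11, 9, 5, 12, 3, 5] sum 79, len 11
end 19: [12, 5, 3, 9, 11, 9, 5, 12, 3, 5, 6] sum 80, len 11
Shortest qualifying length: 11.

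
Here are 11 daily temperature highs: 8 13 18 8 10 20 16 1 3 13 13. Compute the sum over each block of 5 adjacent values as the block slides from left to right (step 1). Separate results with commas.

57, 69, 72, 55, 50, 53, 46

[8, 13, 18, 8, 10] → sum 57
[13, 18, 8, 10, 20] → sum 69
[18, 8, 10, 20, 16] → sum 72
[8, 10, 20, 16, 1] → sum 55
[10, 20, 16, 1, 3] → sum 50
[20, 16, 1, 3, 13] → sum 53
[16, 1, 3, 13, 13] → sum 46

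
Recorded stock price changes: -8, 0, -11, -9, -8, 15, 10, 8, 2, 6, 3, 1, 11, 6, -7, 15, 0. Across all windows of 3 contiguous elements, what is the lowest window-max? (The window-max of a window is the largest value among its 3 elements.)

Each size-3 window and its max:
-8 0 -11 → max 0
0 -11 -9 → max 0
-11 -9 -8 → max -8
-9 -8 15 → max 15
-8 15 10 → max 15
15 10 8 → max 15
10 8 2 → max 10
8 2 6 → max 8
2 6 3 → max 6
6 3 1 → max 6
3 1 11 → max 11
1 11 6 → max 11
11 6 -7 → max 11
6 -7 15 → max 15
-7 15 0 → max 15
Lowest of these is -8.

-8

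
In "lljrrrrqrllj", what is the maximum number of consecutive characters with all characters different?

3

[l] len 1
[l] len 1
[l, j] len 2
[l, j, r] len 3
[r] len 1
[r] len 1
[r] len 1
[r, q] len 2
[q, r] len 2
[q, r, l] len 3
[l] len 1
[l, j] len 2
Longest all-distinct length: 3.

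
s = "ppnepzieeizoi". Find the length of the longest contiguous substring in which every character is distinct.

add p: [p] len 1
add p (repeat p, move left end past it): [p] len 1
add n: [p, n] len 2
add e: [p, n, e] len 3
add p (repeat p, move left end past it): [n, e, p] len 3
add z: [n, e, p, z] len 4
add i: [n, e, p, z, i] len 5
add e (repeat e, move left end past it): [p, z, i, e] len 4
add e (repeat e, move left end past it): [e] len 1
add i: [e, i] len 2
add z: [e, i, z] len 3
add o: [e, i, z, o] len 4
add i (repeat i, move left end past it): [z, o, i] len 3
Longest all-distinct length: 5.

5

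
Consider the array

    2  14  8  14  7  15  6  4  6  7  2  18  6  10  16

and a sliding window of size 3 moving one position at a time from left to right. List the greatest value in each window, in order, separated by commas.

14, 14, 14, 15, 15, 15, 6, 7, 7, 18, 18, 18, 16

(2, 14, 8) → max 14
(14, 8, 14) → max 14
(8, 14, 7) → max 14
(14, 7, 15) → max 15
(7, 15, 6) → max 15
(15, 6, 4) → max 15
(6, 4, 6) → max 6
(4, 6, 7) → max 7
(6, 7, 2) → max 7
(7, 2, 18) → max 18
(2, 18, 6) → max 18
(18, 6, 10) → max 18
(6, 10, 16) → max 16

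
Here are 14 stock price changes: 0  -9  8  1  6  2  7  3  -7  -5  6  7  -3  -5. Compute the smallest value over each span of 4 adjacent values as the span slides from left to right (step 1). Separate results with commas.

(0, -9, 8, 1) → min -9
(-9, 8, 1, 6) → min -9
(8, 1, 6, 2) → min 1
(1, 6, 2, 7) → min 1
(6, 2, 7, 3) → min 2
(2, 7, 3, -7) → min -7
(7, 3, -7, -5) → min -7
(3, -7, -5, 6) → min -7
(-7, -5, 6, 7) → min -7
(-5, 6, 7, -3) → min -5
(6, 7, -3, -5) → min -5

-9, -9, 1, 1, 2, -7, -7, -7, -7, -5, -5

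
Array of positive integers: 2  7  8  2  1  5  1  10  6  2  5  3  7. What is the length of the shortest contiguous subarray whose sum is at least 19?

4

Extend right; whenever the sum reaches 19, record the length and shrink from the left:
add 2: running sum 2 < 19
add 7: running sum 9 < 19
add 8: running sum 17 < 19
add 2: shortest ending here [2, 7, 8, 2] sum 19, len 4
add 1: shortest ending here [2, 7, 8, 2, 1] sum 20, len 5
add 5: shortest ending here [7, 8, 2, 1, 5] sum 23, len 5
add 1: shortest ending here [7, 8, 2, 1, 5, 1] sum 24, len 6
add 10: shortest ending here [2, 1, 5, 1, 10] sum 19, len 5
add 6: shortest ending here [5, 1, 10, 6] sum 22, len 4
add 2: shortest ending here [1, 10, 6, 2] sum 19, len 4
add 5: shortest ending here [10, 6, 2, 5] sum 23, len 4
add 3: shortest ending here [10, 6, 2, 5, 3] sum 26, len 5
add 7: shortest ending here [6, 2, 5, 3, 7] sum 23, len 5
Shortest qualifying length: 4.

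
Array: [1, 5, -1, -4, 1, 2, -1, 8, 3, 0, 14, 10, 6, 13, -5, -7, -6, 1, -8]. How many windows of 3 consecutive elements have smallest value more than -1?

[1, 5, -1] → min -1
[5, -1, -4] → min -4
[-1, -4, 1] → min -4
[-4, 1, 2] → min -4
[1, 2, -1] → min -1
[2, -1, 8] → min -1
[-1, 8, 3] → min -1
[8, 3, 0] → min 0  > -1 ✓
[3, 0, 14] → min 0  > -1 ✓
[0, 14, 10] → min 0  > -1 ✓
[14, 10, 6] → min 6  > -1 ✓
[10, 6, 13] → min 6  > -1 ✓
[6, 13, -5] → min -5
[13, -5, -7] → min -7
[-5, -7, -6] → min -7
[-7, -6, 1] → min -7
[-6, 1, -8] → min -8
5 windows satisfy the condition.

5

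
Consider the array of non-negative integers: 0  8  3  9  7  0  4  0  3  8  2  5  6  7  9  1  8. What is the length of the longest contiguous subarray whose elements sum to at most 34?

→ 0: sum 0, len 1
→ 8: sum 8, len 2
→ 3: sum 11, len 3
→ 9: sum 20, len 4
→ 7: sum 27, len 5
→ 0: sum 27, len 6
→ 4: sum 31, len 7
→ 0: sum 31, len 8
→ 3: sum 34, len 9
→ 8 (dropped 0, 8): sum 34, len 8
→ 2 (dropped 3): sum 33, len 8
→ 5 (dropped 9): sum 29, len 8
→ 6 (dropped 7): sum 28, len 8
→ 7 (dropped 0, 4): sum 31, len 7
→ 9 (dropped 0, 3, 8): sum 29, len 5
→ 1: sum 30, len 6
→ 8 (dropped 2, 5): sum 31, len 5
Longest length seen: 9.

9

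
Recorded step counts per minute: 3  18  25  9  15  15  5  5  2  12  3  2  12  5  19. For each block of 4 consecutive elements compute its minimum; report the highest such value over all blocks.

9

Window mins for each of the 12 positions:
[3, 18, 25, 9] → min 3
[18, 25, 9, 15] → min 9
[25, 9, 15, 15] → min 9
[9, 15, 15, 5] → min 5
[15, 15, 5, 5] → min 5
[15, 5, 5, 2] → min 2
[5, 5, 2, 12] → min 2
[5, 2, 12, 3] → min 2
[2, 12, 3, 2] → min 2
[12, 3, 2, 12] → min 2
[3, 2, 12, 5] → min 2
[2, 12, 5, 19] → min 2
Highest of these is 9.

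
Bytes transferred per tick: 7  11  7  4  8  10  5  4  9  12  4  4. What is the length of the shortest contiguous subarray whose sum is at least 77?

10

add 7: running sum 7 < 77
add 11: running sum 18 < 77
add 7: running sum 25 < 77
add 4: running sum 29 < 77
add 8: running sum 37 < 77
add 10: running sum 47 < 77
add 5: running sum 52 < 77
add 4: running sum 56 < 77
add 9: running sum 65 < 77
add 12: shortest ending here [7, 11, 7, 4, 8, 10, 5, 4, 9, 12] sum 77, len 10
add 4: shortest ending here [7, 11, 7, 4, 8, 10, 5, 4, 9, 12, 4] sum 81, len 11
add 4: shortest ending here [11, 7, 4, 8, 10, 5, 4, 9, 12, 4, 4] sum 78, len 11
Shortest qualifying length: 10.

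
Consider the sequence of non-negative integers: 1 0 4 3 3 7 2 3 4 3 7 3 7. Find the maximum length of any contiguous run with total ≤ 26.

[1] sum 1 len 1
[1, 0] sum 1 len 2
[1, 0, 4] sum 5 len 3
[1, 0, 4, 3] sum 8 len 4
[1, 0, 4, 3, 3] sum 11 len 5
[1, 0, 4, 3, 3, 7] sum 18 len 6
[1, 0, 4, 3, 3, 7, 2] sum 20 len 7
[1, 0, 4, 3, 3, 7, 2, 3] sum 23 len 8
[0, 4, 3, 3, 7, 2, 3, 4] sum 26 len 8
[3, 3, 7, 2, 3, 4, 3] sum 25 len 7
[7, 2, 3, 4, 3, 7] sum 26 len 6
[2, 3, 4, 3, 7, 3] sum 22 len 6
[4, 3, 7, 3, 7] sum 24 len 5
Longest length seen: 8.

8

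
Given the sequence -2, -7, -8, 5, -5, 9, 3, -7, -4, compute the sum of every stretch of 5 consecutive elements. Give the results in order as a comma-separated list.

-2 -7 -8 5 -5 → sum -17
-7 -8 5 -5 9 → sum -6
-8 5 -5 9 3 → sum 4
5 -5 9 3 -7 → sum 5
-5 9 3 -7 -4 → sum -4

-17, -6, 4, 5, -4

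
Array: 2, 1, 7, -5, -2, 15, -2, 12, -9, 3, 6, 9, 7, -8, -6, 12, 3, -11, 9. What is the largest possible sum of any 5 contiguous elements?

[2, 1, 7, -5, -2] → sum 3
[1, 7, -5, -2, 15] → sum 16
[7, -5, -2, 15, -2] → sum 13
[-5, -2, 15, -2, 12] → sum 18
[-2, 15, -2, 12, -9] → sum 14
[15, -2, 12, -9, 3] → sum 19
[-2, 12, -9, 3, 6] → sum 10
[12, -9, 3, 6, 9] → sum 21
[-9, 3, 6, 9, 7] → sum 16
[3, 6, 9, 7, -8] → sum 17
[6, 9, 7, -8, -6] → sum 8
[9, 7, -8, -6, 12] → sum 14
[7, -8, -6, 12, 3] → sum 8
[-8, -6, 12, 3, -11] → sum -10
[-6, 12, 3, -11, 9] → sum 7
Largest of these is 21.

21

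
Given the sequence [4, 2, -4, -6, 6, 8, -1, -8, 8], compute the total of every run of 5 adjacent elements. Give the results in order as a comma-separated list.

2, 6, 3, -1, 13

4 2 -4 -6 6 → sum 2
2 -4 -6 6 8 → sum 6
-4 -6 6 8 -1 → sum 3
-6 6 8 -1 -8 → sum -1
6 8 -1 -8 8 → sum 13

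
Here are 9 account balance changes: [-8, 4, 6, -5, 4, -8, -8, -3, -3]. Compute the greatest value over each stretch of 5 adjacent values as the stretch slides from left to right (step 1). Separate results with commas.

6, 6, 6, 4, 4

[-8, 4, 6, -5, 4] → max 6
[4, 6, -5, 4, -8] → max 6
[6, -5, 4, -8, -8] → max 6
[-5, 4, -8, -8, -3] → max 4
[4, -8, -8, -3, -3] → max 4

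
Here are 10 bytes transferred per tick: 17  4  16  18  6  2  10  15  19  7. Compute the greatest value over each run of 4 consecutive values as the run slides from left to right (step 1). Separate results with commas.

Sliding a size-4 window across the 10 values:
[17, 4, 16, 18] → max 18
[4, 16, 18, 6] → max 18
[16, 18, 6, 2] → max 18
[18, 6, 2, 10] → max 18
[6, 2, 10, 15] → max 15
[2, 10, 15, 19] → max 19
[10, 15, 19, 7] → max 19

18, 18, 18, 18, 15, 19, 19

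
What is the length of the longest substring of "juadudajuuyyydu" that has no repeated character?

4

[j] len 1
[j, u] len 2
[j, u, a] len 3
[j, u, a, d] len 4
[a, d, u] len 3
[u, d] len 2
[u, d, a] len 3
[u, d, a, j] len 4
[d, a, j, u] len 4
[u] len 1
[u, y] len 2
[y] len 1
[y] len 1
[y, d] len 2
[y, d, u] len 3
Longest all-distinct length: 4.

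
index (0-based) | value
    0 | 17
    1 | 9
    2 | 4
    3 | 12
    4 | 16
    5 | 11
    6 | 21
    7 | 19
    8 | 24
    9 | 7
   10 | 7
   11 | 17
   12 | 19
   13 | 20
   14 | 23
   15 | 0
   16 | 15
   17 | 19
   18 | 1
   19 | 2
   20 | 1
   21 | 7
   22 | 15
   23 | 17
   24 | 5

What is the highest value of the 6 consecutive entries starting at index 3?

24

Elements at indices 3..8: 12, 16, 11, 21, 19, 24
max(12, 16, 11, 21, 19, 24) = 24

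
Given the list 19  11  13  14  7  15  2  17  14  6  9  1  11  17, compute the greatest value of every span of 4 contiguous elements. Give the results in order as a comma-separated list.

19, 14, 15, 15, 17, 17, 17, 17, 14, 11, 17

[19, 11, 13, 14] → max 19
[11, 13, 14, 7] → max 14
[13, 14, 7, 15] → max 15
[14, 7, 15, 2] → max 15
[7, 15, 2, 17] → max 17
[15, 2, 17, 14] → max 17
[2, 17, 14, 6] → max 17
[17, 14, 6, 9] → max 17
[14, 6, 9, 1] → max 14
[6, 9, 1, 11] → max 11
[9, 1, 11, 17] → max 17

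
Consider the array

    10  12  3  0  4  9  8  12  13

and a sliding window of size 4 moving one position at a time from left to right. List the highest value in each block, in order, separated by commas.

10 12 3 0 → max 12
12 3 0 4 → max 12
3 0 4 9 → max 9
0 4 9 8 → max 9
4 9 8 12 → max 12
9 8 12 13 → max 13

12, 12, 9, 9, 12, 13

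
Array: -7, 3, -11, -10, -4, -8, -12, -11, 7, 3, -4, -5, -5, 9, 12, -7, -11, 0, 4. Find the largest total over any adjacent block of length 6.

(-7, 3, -11, -10, -4, -8) → sum -37
(3, -11, -10, -4, -8, -12) → sum -42
(-11, -10, -4, -8, -12, -11) → sum -56
(-10, -4, -8, -12, -11, 7) → sum -38
(-4, -8, -12, -11, 7, 3) → sum -25
(-8, -12, -11, 7, 3, -4) → sum -25
(-12, -11, 7, 3, -4, -5) → sum -22
(-11, 7, 3, -4, -5, -5) → sum -15
(7, 3, -4, -5, -5, 9) → sum 5
(3, -4, -5, -5, 9, 12) → sum 10
(-4, -5, -5, 9, 12, -7) → sum 0
(-5, -5, 9, 12, -7, -11) → sum -7
(-5, 9, 12, -7, -11, 0) → sum -2
(9, 12, -7, -11, 0, 4) → sum 7
Largest of these is 10.

10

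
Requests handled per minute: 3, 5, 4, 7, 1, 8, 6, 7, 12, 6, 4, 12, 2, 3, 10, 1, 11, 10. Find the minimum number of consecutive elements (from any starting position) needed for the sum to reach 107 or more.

Extend right; whenever the sum reaches 107, record the length and shrink from the left:
add 3: running sum 3 < 107
add 5: running sum 8 < 107
add 4: running sum 12 < 107
add 7: running sum 19 < 107
add 1: running sum 20 < 107
add 8: running sum 28 < 107
add 6: running sum 34 < 107
add 7: running sum 41 < 107
add 12: running sum 53 < 107
add 6: running sum 59 < 107
add 4: running sum 63 < 107
add 12: running sum 75 < 107
add 2: running sum 77 < 107
add 3: running sum 80 < 107
add 10: running sum 90 < 107
add 1: running sum 91 < 107
add 11: running sum 102 < 107
add 10: shortest ending here [5, 4, 7, 1, 8, 6, 7, 12, 6, 4, 12, 2, 3, 10, 1, 11, 10] sum 109, len 17
Shortest qualifying length: 17.

17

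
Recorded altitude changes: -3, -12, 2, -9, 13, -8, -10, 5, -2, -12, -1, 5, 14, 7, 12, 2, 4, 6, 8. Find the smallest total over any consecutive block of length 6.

-28

Each size-6 window and its sum:
(-3, -12, 2, -9, 13, -8) → sum -17
(-12, 2, -9, 13, -8, -10) → sum -24
(2, -9, 13, -8, -10, 5) → sum -7
(-9, 13, -8, -10, 5, -2) → sum -11
(13, -8, -10, 5, -2, -12) → sum -14
(-8, -10, 5, -2, -12, -1) → sum -28
(-10, 5, -2, -12, -1, 5) → sum -15
(5, -2, -12, -1, 5, 14) → sum 9
(-2, -12, -1, 5, 14, 7) → sum 11
(-12, -1, 5, 14, 7, 12) → sum 25
(-1, 5, 14, 7, 12, 2) → sum 39
(5, 14, 7, 12, 2, 4) → sum 44
(14, 7, 12, 2, 4, 6) → sum 45
(7, 12, 2, 4, 6, 8) → sum 39
Smallest of these is -28.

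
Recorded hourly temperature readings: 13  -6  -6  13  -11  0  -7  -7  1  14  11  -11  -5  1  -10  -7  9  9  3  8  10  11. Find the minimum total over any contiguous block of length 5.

[13, -6, -6, 13, -11] → sum 3
[-6, -6, 13, -11, 0] → sum -10
[-6, 13, -11, 0, -7] → sum -11
[13, -11, 0, -7, -7] → sum -12
[-11, 0, -7, -7, 1] → sum -24
[0, -7, -7, 1, 14] → sum 1
[-7, -7, 1, 14, 11] → sum 12
[-7, 1, 14, 11, -11] → sum 8
[1, 14, 11, -11, -5] → sum 10
[14, 11, -11, -5, 1] → sum 10
[11, -11, -5, 1, -10] → sum -14
[-11, -5, 1, -10, -7] → sum -32
[-5, 1, -10, -7, 9] → sum -12
[1, -10, -7, 9, 9] → sum 2
[-10, -7, 9, 9, 3] → sum 4
[-7, 9, 9, 3, 8] → sum 22
[9, 9, 3, 8, 10] → sum 39
[9, 3, 8, 10, 11] → sum 41
Minimum of these is -32.

-32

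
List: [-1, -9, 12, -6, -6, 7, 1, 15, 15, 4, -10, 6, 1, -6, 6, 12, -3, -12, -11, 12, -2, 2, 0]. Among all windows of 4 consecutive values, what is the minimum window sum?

-14

Window sums for each of the 20 positions:
[-1, -9, 12, -6] → sum -4
[-9, 12, -6, -6] → sum -9
[12, -6, -6, 7] → sum 7
[-6, -6, 7, 1] → sum -4
[-6, 7, 1, 15] → sum 17
[7, 1, 15, 15] → sum 38
[1, 15, 15, 4] → sum 35
[15, 15, 4, -10] → sum 24
[15, 4, -10, 6] → sum 15
[4, -10, 6, 1] → sum 1
[-10, 6, 1, -6] → sum -9
[6, 1, -6, 6] → sum 7
[1, -6, 6, 12] → sum 13
[-6, 6, 12, -3] → sum 9
[6, 12, -3, -12] → sum 3
[12, -3, -12, -11] → sum -14
[-3, -12, -11, 12] → sum -14
[-12, -11, 12, -2] → sum -13
[-11, 12, -2, 2] → sum 1
[12, -2, 2, 0] → sum 12
Minimum of these is -14.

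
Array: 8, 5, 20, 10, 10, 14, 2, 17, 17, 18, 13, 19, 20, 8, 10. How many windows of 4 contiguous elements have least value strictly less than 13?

[8, 5, 20, 10] → min 5  < 13 ✓
[5, 20, 10, 10] → min 5  < 13 ✓
[20, 10, 10, 14] → min 10  < 13 ✓
[10, 10, 14, 2] → min 2  < 13 ✓
[10, 14, 2, 17] → min 2  < 13 ✓
[14, 2, 17, 17] → min 2  < 13 ✓
[2, 17, 17, 18] → min 2  < 13 ✓
[17, 17, 18, 13] → min 13
[17, 18, 13, 19] → min 13
[18, 13, 19, 20] → min 13
[13, 19, 20, 8] → min 8  < 13 ✓
[19, 20, 8, 10] → min 8  < 13 ✓
9 windows satisfy the condition.

9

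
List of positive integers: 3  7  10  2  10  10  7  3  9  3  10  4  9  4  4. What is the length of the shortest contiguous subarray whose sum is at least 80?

add 3: running sum 3 < 80
add 7: running sum 10 < 80
add 10: running sum 20 < 80
add 2: running sum 22 < 80
add 10: running sum 32 < 80
add 10: running sum 42 < 80
add 7: running sum 49 < 80
add 3: running sum 52 < 80
add 9: running sum 61 < 80
add 3: running sum 64 < 80
add 10: running sum 74 < 80
add 4: running sum 78 < 80
end 12: [7, 10, 2, 10, 10, 7, 3, 9, 3, 10, 4, 9] sum 84, len 12
end 13: [10, 2, 10, 10, 7, 3, 9, 3, 10, 4, 9, 4] sum 81, len 12
end 14: [10, 2, 10, 10, 7, 3, 9, 3, 10, 4, 9, 4, 4] sum 85, len 13
Shortest qualifying length: 12.

12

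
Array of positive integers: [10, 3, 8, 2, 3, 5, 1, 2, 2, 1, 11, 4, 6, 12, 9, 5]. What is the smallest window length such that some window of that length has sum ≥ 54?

Extend right; whenever the sum reaches 54, record the length and shrink from the left:
add 10: running sum 10 < 54
add 3: running sum 13 < 54
add 8: running sum 21 < 54
add 2: running sum 23 < 54
add 3: running sum 26 < 54
add 5: running sum 31 < 54
add 1: running sum 32 < 54
add 2: running sum 34 < 54
add 2: running sum 36 < 54
add 1: running sum 37 < 54
add 11: running sum 48 < 54
add 4: running sum 52 < 54
add 6: shortest ending here [10, 3, 8, 2, 3, 5, 1, 2, 2, 1, 11, 4, 6] sum 58, len 13
add 12: shortest ending here [8, 2, 3, 5, 1, 2, 2, 1, 11, 4, 6, 12] sum 57, len 12
add 9: shortest ending here [3, 5, 1, 2, 2, 1, 11, 4, 6, 12, 9] sum 56, len 11
add 5: shortest ending here [5, 1, 2, 2, 1, 11, 4, 6, 12, 9, 5] sum 58, len 11
Shortest qualifying length: 11.

11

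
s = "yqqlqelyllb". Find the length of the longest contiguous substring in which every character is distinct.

add y: [y] len 1
add q: [y, q] len 2
add q (repeat q, move left end past it): [q] len 1
add l: [q, l] len 2
add q (repeat q, move left end past it): [l, q] len 2
add e: [l, q, e] len 3
add l (repeat l, move left end past it): [q, e, l] len 3
add y: [q, e, l, y] len 4
add l (repeat l, move left end past it): [y, l] len 2
add l (repeat l, move left end past it): [l] len 1
add b: [l, b] len 2
Longest all-distinct length: 4.

4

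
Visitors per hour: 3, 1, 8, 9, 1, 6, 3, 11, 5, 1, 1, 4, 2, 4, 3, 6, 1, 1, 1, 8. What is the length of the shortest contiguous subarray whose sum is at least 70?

Extend right; whenever the sum reaches 70, record the length and shrink from the left:
add 3: running sum 3 < 70
add 1: running sum 4 < 70
add 8: running sum 12 < 70
add 9: running sum 21 < 70
add 1: running sum 22 < 70
add 6: running sum 28 < 70
add 3: running sum 31 < 70
add 11: running sum 42 < 70
add 5: running sum 47 < 70
add 1: running sum 48 < 70
add 1: running sum 49 < 70
add 4: running sum 53 < 70
add 2: running sum 55 < 70
add 4: running sum 59 < 70
add 3: running sum 62 < 70
add 6: running sum 68 < 70
add 1: running sum 69 < 70
end 17: [3, 1, 8, 9, 1, 6, 3, 11, 5, 1, 1, 4, 2, 4, 3, 6, 1, 1] sum 70, len 18
end 18: [3, 1, 8, 9, 1, 6, 3, 11, 5, 1, 1, 4, 2, 4, 3, 6, 1, 1, 1] sum 71, len 19
end 19: [8, 9, 1, 6, 3, 11, 5, 1, 1, 4, 2, 4, 3, 6, 1, 1, 1, 8] sum 75, len 18
Shortest qualifying length: 18.

18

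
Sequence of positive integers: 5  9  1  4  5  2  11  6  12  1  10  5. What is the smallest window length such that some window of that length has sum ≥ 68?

add 5: running sum 5 < 68
add 9: running sum 14 < 68
add 1: running sum 15 < 68
add 4: running sum 19 < 68
add 5: running sum 24 < 68
add 2: running sum 26 < 68
add 11: running sum 37 < 68
add 6: running sum 43 < 68
add 12: running sum 55 < 68
add 1: running sum 56 < 68
add 10: running sum 66 < 68
end 11: [5, 9, 1, 4, 5, 2, 11, 6, 12, 1, 10, 5] sum 71, len 12
Shortest qualifying length: 12.

12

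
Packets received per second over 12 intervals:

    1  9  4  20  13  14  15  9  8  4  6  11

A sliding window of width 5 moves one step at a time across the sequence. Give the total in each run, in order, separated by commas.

Sliding a size-5 window across the 12 values:
[1, 9, 4, 20, 13] → sum 47
[9, 4, 20, 13, 14] → sum 60
[4, 20, 13, 14, 15] → sum 66
[20, 13, 14, 15, 9] → sum 71
[13, 14, 15, 9, 8] → sum 59
[14, 15, 9, 8, 4] → sum 50
[15, 9, 8, 4, 6] → sum 42
[9, 8, 4, 6, 11] → sum 38

47, 60, 66, 71, 59, 50, 42, 38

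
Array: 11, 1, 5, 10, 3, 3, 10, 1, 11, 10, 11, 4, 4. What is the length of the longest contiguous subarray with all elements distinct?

[11] len 1
[11, 1] len 2
[11, 1, 5] len 3
[11, 1, 5, 10] len 4
[11, 1, 5, 10, 3] len 5
[3] len 1
[3, 10] len 2
[3, 10, 1] len 3
[3, 10, 1, 11] len 4
[1, 11, 10] len 3
[10, 11] len 2
[10, 11, 4] len 3
[4] len 1
Longest all-distinct length: 5.

5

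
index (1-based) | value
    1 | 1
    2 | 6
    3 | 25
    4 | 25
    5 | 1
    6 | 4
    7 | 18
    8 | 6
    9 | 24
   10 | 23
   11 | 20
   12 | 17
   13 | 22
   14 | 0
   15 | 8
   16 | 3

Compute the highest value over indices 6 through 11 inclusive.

24

Elements at indices 6..11: 4, 18, 6, 24, 23, 20
max(4, 18, 6, 24, 23, 20) = 24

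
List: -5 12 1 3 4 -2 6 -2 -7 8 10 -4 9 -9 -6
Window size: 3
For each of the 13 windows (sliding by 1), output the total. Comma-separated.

8, 16, 8, 5, 8, 2, -3, -1, 11, 14, 15, -4, -6

-5 12 1 → sum 8
12 1 3 → sum 16
1 3 4 → sum 8
3 4 -2 → sum 5
4 -2 6 → sum 8
-2 6 -2 → sum 2
6 -2 -7 → sum -3
-2 -7 8 → sum -1
-7 8 10 → sum 11
8 10 -4 → sum 14
10 -4 9 → sum 15
-4 9 -9 → sum -4
9 -9 -6 → sum -6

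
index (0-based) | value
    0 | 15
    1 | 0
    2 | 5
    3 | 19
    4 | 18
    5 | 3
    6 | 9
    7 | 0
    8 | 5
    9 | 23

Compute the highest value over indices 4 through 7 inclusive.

18

Elements at indices 4..7: 18, 3, 9, 0
max(18, 3, 9, 0) = 18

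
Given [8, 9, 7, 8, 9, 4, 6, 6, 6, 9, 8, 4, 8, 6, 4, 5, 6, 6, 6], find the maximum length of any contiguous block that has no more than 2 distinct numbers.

add 8: window [8] (1 distinct), len 1
add 9: window [8, 9] (2 distinct), len 2
add 7: window [9, 7] (2 distinct), len 2
add 8: window [7, 8] (2 distinct), len 2
add 9: window [8, 9] (2 distinct), len 2
add 4: window [9, 4] (2 distinct), len 2
add 6: window [4, 6] (2 distinct), len 2
add 6: window [4, 6, 6] (2 distinct), len 3
add 6: window [4, 6, 6, 6] (2 distinct), len 4
add 9: window [6, 6, 6, 9] (2 distinct), len 4
add 8: window [9, 8] (2 distinct), len 2
add 4: window [8, 4] (2 distinct), len 2
add 8: window [8, 4, 8] (2 distinct), len 3
add 6: window [8, 6] (2 distinct), len 2
add 4: window [6, 4] (2 distinct), len 2
add 5: window [4, 5] (2 distinct), len 2
add 6: window [5, 6] (2 distinct), len 2
add 6: window [5, 6, 6] (2 distinct), len 3
add 6: window [5, 6, 6, 6] (2 distinct), len 4
Longest length with ≤2 distinct: 4.

4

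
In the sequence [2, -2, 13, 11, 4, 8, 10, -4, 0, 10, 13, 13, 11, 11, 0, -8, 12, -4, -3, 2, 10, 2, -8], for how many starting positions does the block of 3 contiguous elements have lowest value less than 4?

15

(2, -2, 13) → min -2  < 4 ✓
(-2, 13, 11) → min -2  < 4 ✓
(13, 11, 4) → min 4
(11, 4, 8) → min 4
(4, 8, 10) → min 4
(8, 10, -4) → min -4  < 4 ✓
(10, -4, 0) → min -4  < 4 ✓
(-4, 0, 10) → min -4  < 4 ✓
(0, 10, 13) → min 0  < 4 ✓
(10, 13, 13) → min 10
(13, 13, 11) → min 11
(13, 11, 11) → min 11
(11, 11, 0) → min 0  < 4 ✓
(11, 0, -8) → min -8  < 4 ✓
(0, -8, 12) → min -8  < 4 ✓
(-8, 12, -4) → min -8  < 4 ✓
(12, -4, -3) → min -4  < 4 ✓
(-4, -3, 2) → min -4  < 4 ✓
(-3, 2, 10) → min -3  < 4 ✓
(2, 10, 2) → min 2  < 4 ✓
(10, 2, -8) → min -8  < 4 ✓
15 windows satisfy the condition.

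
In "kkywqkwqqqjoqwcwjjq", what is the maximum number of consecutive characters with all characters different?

5

[k] len 1
[k] len 1
[k, y] len 2
[k, y, w] len 3
[k, y, w, q] len 4
[y, w, q, k] len 4
[q, k, w] len 3
[k, w, q] len 3
[q] len 1
[q] len 1
[q, j] len 2
[q, j, o] len 3
[j, o, q] len 3
[j, o, q, w] len 4
[j, o, q, w, c] len 5
[c, w] len 2
[c, w, j] len 3
[j] len 1
[j, q] len 2
Longest all-distinct length: 5.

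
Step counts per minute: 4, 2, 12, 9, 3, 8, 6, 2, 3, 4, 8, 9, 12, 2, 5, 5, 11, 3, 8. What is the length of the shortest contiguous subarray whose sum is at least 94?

add 4: running sum 4 < 94
add 2: running sum 6 < 94
add 12: running sum 18 < 94
add 9: running sum 27 < 94
add 3: running sum 30 < 94
add 8: running sum 38 < 94
add 6: running sum 44 < 94
add 2: running sum 46 < 94
add 3: running sum 49 < 94
add 4: running sum 53 < 94
add 8: running sum 61 < 94
add 9: running sum 70 < 94
add 12: running sum 82 < 94
add 2: running sum 84 < 94
add 5: running sum 89 < 94
end 15: [4, 2, 12, 9, 3, 8, 6, 2, 3, 4, 8, 9, 12, 2, 5, 5] sum 94, len 16
end 16: [12, 9, 3, 8, 6, 2, 3, 4, 8, 9, 12, 2, 5, 5, 11] sum 99, len 15
end 17: [12, 9, 3, 8, 6, 2, 3, 4, 8, 9, 12, 2, 5, 5, 11, 3] sum 102, len 16
end 18: [9, 3, 8, 6, 2, 3, 4, 8, 9, 12, 2, 5, 5, 11, 3, 8] sum 98, len 16
Shortest qualifying length: 15.

15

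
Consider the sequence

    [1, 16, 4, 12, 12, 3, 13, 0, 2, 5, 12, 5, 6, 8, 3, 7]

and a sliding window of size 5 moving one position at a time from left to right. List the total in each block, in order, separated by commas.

45, 47, 44, 40, 30, 23, 32, 24, 30, 36, 34, 29

Sliding a size-5 window across the 16 values:
1 16 4 12 12 → sum 45
16 4 12 12 3 → sum 47
4 12 12 3 13 → sum 44
12 12 3 13 0 → sum 40
12 3 13 0 2 → sum 30
3 13 0 2 5 → sum 23
13 0 2 5 12 → sum 32
0 2 5 12 5 → sum 24
2 5 12 5 6 → sum 30
5 12 5 6 8 → sum 36
12 5 6 8 3 → sum 34
5 6 8 3 7 → sum 29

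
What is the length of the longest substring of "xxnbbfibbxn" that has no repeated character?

3

[x] len 1
[x] len 1
[x, n] len 2
[x, n, b] len 3
[b] len 1
[b, f] len 2
[b, f, i] len 3
[f, i, b] len 3
[b] len 1
[b, x] len 2
[b, x, n] len 3
Longest all-distinct length: 3.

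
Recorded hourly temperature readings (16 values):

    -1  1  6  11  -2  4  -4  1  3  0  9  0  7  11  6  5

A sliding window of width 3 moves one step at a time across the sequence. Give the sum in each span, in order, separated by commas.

6, 18, 15, 13, -2, 1, 0, 4, 12, 9, 16, 18, 24, 22

(-1, 1, 6) → sum 6
(1, 6, 11) → sum 18
(6, 11, -2) → sum 15
(11, -2, 4) → sum 13
(-2, 4, -4) → sum -2
(4, -4, 1) → sum 1
(-4, 1, 3) → sum 0
(1, 3, 0) → sum 4
(3, 0, 9) → sum 12
(0, 9, 0) → sum 9
(9, 0, 7) → sum 16
(0, 7, 11) → sum 18
(7, 11, 6) → sum 24
(11, 6, 5) → sum 22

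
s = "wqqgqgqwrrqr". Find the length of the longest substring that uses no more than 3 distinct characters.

add w: window [w] (1 distinct), len 1
add q: window [w, q] (2 distinct), len 2
add q: window [w, q, q] (2 distinct), len 3
add g: window [w, q, q, g] (3 distinct), len 4
add q: window [w, q, q, g, q] (3 distinct), len 5
add g: window [w, q, q, g, q, g] (3 distinct), len 6
add q: window [w, q, q, g, q, g, q] (3 distinct), len 7
add w: window [w, q, q, g, q, g, q, w] (3 distinct), len 8
add r: window [q, w, r] (3 distinct), len 3
add r: window [q, w, r, r] (3 distinct), len 4
add q: window [q, w, r, r, q] (3 distinct), len 5
add r: window [q, w, r, r, q, r] (3 distinct), len 6
Longest length with ≤3 distinct: 8.

8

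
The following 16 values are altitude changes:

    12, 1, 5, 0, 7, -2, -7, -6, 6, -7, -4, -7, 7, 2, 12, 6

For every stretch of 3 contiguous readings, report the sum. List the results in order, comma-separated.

18, 6, 12, 5, -2, -15, -7, -7, -5, -18, -4, 2, 21, 20

12 1 5 → sum 18
1 5 0 → sum 6
5 0 7 → sum 12
0 7 -2 → sum 5
7 -2 -7 → sum -2
-2 -7 -6 → sum -15
-7 -6 6 → sum -7
-6 6 -7 → sum -7
6 -7 -4 → sum -5
-7 -4 -7 → sum -18
-4 -7 7 → sum -4
-7 7 2 → sum 2
7 2 12 → sum 21
2 12 6 → sum 20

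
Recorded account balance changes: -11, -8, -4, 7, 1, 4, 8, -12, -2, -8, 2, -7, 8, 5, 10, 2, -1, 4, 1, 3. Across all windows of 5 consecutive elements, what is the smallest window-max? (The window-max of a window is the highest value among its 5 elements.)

2

-11 -8 -4 7 1 → max 7
-8 -4 7 1 4 → max 7
-4 7 1 4 8 → max 8
7 1 4 8 -12 → max 8
1 4 8 -12 -2 → max 8
4 8 -12 -2 -8 → max 8
8 -12 -2 -8 2 → max 8
-12 -2 -8 2 -7 → max 2
-2 -8 2 -7 8 → max 8
-8 2 -7 8 5 → max 8
2 -7 8 5 10 → max 10
-7 8 5 10 2 → max 10
8 5 10 2 -1 → max 10
5 10 2 -1 4 → max 10
10 2 -1 4 1 → max 10
2 -1 4 1 3 → max 4
Smallest of these is 2.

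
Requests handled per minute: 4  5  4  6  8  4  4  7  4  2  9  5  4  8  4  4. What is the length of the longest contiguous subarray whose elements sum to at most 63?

Extend to the right; shrink from the left whenever the sum exceeds 63:
→ 4: sum 4, len 1
→ 5: sum 9, len 2
→ 4: sum 13, len 3
→ 6: sum 19, len 4
→ 8: sum 27, len 5
→ 4: sum 31, len 6
→ 4: sum 35, len 7
→ 7: sum 42, len 8
→ 4: sum 46, len 9
→ 2: sum 48, len 10
→ 9: sum 57, len 11
→ 5: sum 62, len 12
→ 4 (dropped 4): sum 62, len 12
→ 8 (dropped 5, 4): sum 61, len 11
→ 4 (dropped 6): sum 59, len 11
→ 4: sum 63, len 12
Longest length seen: 12.

12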